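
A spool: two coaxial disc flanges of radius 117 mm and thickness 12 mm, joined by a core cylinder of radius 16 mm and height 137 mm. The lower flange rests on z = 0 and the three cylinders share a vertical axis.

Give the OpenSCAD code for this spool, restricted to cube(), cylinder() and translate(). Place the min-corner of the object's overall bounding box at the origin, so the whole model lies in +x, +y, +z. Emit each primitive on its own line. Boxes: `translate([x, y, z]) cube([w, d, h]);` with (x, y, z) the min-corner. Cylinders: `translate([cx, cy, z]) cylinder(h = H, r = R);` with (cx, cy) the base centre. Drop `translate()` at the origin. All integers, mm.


translate([117, 117, 0]) cylinder(h = 12, r = 117);
translate([117, 117, 12]) cylinder(h = 137, r = 16);
translate([117, 117, 149]) cylinder(h = 12, r = 117);


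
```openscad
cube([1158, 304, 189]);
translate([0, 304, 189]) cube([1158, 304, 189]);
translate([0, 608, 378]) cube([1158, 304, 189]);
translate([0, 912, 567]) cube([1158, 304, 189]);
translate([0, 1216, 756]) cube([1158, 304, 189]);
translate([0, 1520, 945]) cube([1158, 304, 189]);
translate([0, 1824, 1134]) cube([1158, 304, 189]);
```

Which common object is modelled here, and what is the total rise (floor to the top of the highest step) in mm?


A staircase. The total rise is 1323 mm.

7 identical blocks, each offset up and back from the previous — a staircase. Each step is 189 mm tall and there are 7 of them, so the total rise is 7 × 189 = 1323 mm.


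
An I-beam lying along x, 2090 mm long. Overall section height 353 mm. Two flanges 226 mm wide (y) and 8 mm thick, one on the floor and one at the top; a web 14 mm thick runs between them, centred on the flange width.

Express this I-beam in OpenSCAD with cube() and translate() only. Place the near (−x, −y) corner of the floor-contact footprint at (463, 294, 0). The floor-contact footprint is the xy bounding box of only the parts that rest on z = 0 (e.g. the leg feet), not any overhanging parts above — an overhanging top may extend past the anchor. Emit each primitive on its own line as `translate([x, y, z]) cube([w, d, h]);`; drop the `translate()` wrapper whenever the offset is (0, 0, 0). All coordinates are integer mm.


translate([463, 294, 0]) cube([2090, 226, 8]);
translate([463, 400, 8]) cube([2090, 14, 337]);
translate([463, 294, 345]) cube([2090, 226, 8]);


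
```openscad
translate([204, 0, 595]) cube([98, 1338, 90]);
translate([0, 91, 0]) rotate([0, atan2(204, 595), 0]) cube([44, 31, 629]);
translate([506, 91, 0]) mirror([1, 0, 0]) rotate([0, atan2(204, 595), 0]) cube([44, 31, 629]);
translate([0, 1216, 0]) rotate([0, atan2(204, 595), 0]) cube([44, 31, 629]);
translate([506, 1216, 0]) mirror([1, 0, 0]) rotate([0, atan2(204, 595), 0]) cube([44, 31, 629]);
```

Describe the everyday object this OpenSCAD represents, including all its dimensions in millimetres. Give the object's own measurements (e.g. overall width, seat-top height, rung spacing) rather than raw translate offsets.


A sawhorse. A 98×1338×90 mm beam (x, y, z) sits on two A-frame leg pairs. Each pair is two raked legs of 44×31 mm section (31 mm along y) splaying symmetrically in x. Each leg rises 595 mm vertically over 204 mm of horizontal reach and is 629 mm long along its own axis. Every leg's outer bottom edge rests on the floor and its outer top edge meets a bottom edge of the beam — the left legs (tilting toward +x) meet the beam's −x bottom edge, the right legs (their mirror images, tilting toward −x) meet its +x bottom edge — so the leg tops tuck under the beam, the beam's underside is 595 mm above the floor, and the feet are 506 mm apart outside-to-outside with the beam centred between them. The two leg pairs are set in 91 mm from either end of the beam.


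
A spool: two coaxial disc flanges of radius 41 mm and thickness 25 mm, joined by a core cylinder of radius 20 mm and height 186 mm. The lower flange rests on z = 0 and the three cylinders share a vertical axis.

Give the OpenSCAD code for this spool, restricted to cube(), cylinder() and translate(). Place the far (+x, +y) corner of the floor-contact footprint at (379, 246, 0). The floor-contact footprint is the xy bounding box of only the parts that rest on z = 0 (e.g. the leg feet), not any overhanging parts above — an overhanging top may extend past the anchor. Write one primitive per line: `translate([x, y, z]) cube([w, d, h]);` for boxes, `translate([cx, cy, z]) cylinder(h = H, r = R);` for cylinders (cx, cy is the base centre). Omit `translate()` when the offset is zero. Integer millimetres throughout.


translate([338, 205, 0]) cylinder(h = 25, r = 41);
translate([338, 205, 25]) cylinder(h = 186, r = 20);
translate([338, 205, 211]) cylinder(h = 25, r = 41);


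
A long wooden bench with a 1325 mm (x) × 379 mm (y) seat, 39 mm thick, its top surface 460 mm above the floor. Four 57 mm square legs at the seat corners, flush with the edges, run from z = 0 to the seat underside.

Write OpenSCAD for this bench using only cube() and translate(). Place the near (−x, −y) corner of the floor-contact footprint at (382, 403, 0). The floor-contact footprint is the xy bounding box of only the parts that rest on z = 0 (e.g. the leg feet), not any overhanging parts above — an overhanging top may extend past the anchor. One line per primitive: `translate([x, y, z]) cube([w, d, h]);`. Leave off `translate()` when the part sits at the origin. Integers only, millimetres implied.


translate([382, 403, 421]) cube([1325, 379, 39]);
translate([382, 403, 0]) cube([57, 57, 421]);
translate([382, 725, 0]) cube([57, 57, 421]);
translate([1650, 403, 0]) cube([57, 57, 421]);
translate([1650, 725, 0]) cube([57, 57, 421]);


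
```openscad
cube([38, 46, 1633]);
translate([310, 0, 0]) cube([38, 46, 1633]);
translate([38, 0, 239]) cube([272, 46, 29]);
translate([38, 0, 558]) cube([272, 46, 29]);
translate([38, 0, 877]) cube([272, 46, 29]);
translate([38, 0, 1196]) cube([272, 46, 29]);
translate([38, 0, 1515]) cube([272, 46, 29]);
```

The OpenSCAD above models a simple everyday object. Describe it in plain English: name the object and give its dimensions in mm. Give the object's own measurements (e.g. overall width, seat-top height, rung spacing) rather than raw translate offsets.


A straight ladder. Two 38×46 mm vertical rails, 1633 mm tall, stand 348 mm apart (outside-to-outside) with their front faces coplanar on the −y side. 5 rungs, each 46 mm deep and 29 mm tall, span between the inner faces of the rails, front faces flush with the rails. The lowest rung's underside is at z = 239 mm and rungs are spaced 319 mm apart (underside to underside).


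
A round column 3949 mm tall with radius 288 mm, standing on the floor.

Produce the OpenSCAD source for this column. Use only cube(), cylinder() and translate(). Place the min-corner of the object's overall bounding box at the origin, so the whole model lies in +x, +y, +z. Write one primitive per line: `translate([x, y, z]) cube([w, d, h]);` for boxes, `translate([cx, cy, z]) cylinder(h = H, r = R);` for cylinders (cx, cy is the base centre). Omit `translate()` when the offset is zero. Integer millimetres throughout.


translate([288, 288, 0]) cylinder(h = 3949, r = 288);


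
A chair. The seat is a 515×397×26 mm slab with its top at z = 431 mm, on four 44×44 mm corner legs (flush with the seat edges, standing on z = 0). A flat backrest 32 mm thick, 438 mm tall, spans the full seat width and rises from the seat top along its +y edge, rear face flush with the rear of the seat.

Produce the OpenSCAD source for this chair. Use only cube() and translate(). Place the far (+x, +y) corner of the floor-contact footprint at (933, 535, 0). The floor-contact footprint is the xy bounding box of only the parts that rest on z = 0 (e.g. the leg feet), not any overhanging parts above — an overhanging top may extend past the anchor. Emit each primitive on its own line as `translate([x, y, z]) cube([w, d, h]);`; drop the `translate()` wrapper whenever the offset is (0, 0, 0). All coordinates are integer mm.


translate([418, 138, 405]) cube([515, 397, 26]);
translate([418, 138, 0]) cube([44, 44, 405]);
translate([889, 138, 0]) cube([44, 44, 405]);
translate([418, 491, 0]) cube([44, 44, 405]);
translate([889, 491, 0]) cube([44, 44, 405]);
translate([418, 503, 431]) cube([515, 32, 438]);


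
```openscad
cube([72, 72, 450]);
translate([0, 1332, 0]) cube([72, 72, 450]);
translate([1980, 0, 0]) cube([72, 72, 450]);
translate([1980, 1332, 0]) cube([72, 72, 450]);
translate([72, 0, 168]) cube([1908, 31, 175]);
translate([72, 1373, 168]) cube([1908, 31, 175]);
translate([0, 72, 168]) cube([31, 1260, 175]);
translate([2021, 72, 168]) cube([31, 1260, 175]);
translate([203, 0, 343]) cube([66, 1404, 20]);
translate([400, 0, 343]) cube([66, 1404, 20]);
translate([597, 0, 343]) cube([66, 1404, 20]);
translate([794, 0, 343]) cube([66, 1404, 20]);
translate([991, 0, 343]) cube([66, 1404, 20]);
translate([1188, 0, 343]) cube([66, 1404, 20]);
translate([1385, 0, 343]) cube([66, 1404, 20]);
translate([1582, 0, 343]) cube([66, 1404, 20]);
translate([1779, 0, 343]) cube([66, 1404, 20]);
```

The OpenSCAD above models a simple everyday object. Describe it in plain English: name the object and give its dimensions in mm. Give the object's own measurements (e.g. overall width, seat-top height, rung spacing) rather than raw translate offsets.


A bed frame 2052 mm long (x) by 1404 mm wide (y). Four 72×72 mm corner posts, 450 mm tall, at the corners of the footprint. Four rails of 31 mm thickness and 175 mm height run between adjacent posts with their undersides at z = 168 mm, their outer faces flush with the outside of the frame (the two x-running rails run between the posts' inner faces; the two y-running rails run between the posts' inner faces). 9 slats, each 66 mm wide (x) and 20 mm thick, lie across the top of the two x-running rails, running the full 1404 mm width of the frame in y; along x they sit between the end posts with a 131 mm gap after the −x posts and between neighbouring slats, leaving 135 mm before the +x posts.


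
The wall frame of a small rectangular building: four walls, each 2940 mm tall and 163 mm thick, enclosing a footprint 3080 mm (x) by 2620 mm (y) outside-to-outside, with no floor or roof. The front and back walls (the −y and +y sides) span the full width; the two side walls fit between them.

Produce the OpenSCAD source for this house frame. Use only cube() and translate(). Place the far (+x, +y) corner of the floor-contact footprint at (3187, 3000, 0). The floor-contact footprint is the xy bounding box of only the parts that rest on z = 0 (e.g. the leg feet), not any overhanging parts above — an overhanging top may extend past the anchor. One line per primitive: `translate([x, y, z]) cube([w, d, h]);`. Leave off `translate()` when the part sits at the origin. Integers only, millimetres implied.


translate([107, 380, 0]) cube([3080, 163, 2940]);
translate([107, 2837, 0]) cube([3080, 163, 2940]);
translate([107, 543, 0]) cube([163, 2294, 2940]);
translate([3024, 543, 0]) cube([163, 2294, 2940]);


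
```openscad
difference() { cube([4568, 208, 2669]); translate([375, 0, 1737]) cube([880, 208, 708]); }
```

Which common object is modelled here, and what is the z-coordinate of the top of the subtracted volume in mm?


A wall with a window opening. The window head height is 2445 mm.

A wall with a rectangular opening subtracted — a window. Sill at z = 1737, opening 708 mm tall, so the head is at 1737 + 708 = 2445 mm.


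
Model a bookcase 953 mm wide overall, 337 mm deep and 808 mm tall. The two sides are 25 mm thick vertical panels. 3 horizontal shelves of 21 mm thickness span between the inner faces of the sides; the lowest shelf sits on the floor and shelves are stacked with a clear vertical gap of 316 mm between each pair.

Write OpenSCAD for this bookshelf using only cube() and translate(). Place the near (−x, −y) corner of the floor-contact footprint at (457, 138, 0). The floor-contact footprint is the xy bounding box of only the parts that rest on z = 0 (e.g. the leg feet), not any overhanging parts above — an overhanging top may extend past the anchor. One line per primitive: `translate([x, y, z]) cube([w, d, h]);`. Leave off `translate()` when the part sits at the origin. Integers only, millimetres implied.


translate([457, 138, 0]) cube([25, 337, 808]);
translate([1385, 138, 0]) cube([25, 337, 808]);
translate([482, 138, 0]) cube([903, 337, 21]);
translate([482, 138, 337]) cube([903, 337, 21]);
translate([482, 138, 674]) cube([903, 337, 21]);


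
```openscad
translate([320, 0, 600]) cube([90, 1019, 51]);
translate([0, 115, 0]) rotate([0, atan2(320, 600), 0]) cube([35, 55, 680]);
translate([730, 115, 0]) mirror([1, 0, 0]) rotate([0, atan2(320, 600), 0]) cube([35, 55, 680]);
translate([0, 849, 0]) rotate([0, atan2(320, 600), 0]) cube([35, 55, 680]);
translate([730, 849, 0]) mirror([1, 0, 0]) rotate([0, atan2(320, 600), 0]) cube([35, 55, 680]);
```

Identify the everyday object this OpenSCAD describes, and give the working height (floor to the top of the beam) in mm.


A sawhorse. The overall height is 651 mm.

A beam across two mirrored pairs of raked legs — a sawhorse. The beam's underside is at z = 600 (matching the legs' vertical rise in atan2(320, 600)) and the beam is 51 mm tall, so its top is at 600 + 51 = 651 mm. The raked legs top out at the beam's underside, so that is the highest point.


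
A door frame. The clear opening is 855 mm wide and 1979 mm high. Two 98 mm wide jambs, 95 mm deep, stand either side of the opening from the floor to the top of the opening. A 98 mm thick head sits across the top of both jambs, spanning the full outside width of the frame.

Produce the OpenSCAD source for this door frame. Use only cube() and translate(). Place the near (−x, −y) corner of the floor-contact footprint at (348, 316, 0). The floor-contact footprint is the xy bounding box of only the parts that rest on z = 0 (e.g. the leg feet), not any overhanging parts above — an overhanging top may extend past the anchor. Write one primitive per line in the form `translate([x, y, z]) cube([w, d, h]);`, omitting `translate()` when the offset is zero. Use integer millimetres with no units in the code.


translate([348, 316, 0]) cube([98, 95, 1979]);
translate([1301, 316, 0]) cube([98, 95, 1979]);
translate([348, 316, 1979]) cube([1051, 95, 98]);


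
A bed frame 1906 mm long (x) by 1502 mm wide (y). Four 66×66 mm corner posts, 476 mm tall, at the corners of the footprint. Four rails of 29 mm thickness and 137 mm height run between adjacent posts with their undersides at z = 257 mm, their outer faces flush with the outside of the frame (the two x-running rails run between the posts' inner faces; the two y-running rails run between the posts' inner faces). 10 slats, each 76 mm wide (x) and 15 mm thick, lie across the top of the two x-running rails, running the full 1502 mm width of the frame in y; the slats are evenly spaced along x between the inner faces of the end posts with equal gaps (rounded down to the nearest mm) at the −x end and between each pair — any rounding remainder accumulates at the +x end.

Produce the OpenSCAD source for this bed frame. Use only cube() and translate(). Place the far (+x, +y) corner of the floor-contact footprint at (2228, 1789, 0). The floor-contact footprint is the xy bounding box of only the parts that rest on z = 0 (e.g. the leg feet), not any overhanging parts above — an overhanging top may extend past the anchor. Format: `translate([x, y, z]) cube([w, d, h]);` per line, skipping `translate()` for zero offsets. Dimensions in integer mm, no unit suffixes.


// slat z = rail_z + rail_h = 257 + 137 = 394
// slat gap = ⌊(1774 − 10·76) / 11⌋ = 92
translate([322, 287, 0]) cube([66, 66, 476]);
translate([322, 1723, 0]) cube([66, 66, 476]);
translate([2162, 287, 0]) cube([66, 66, 476]);
translate([2162, 1723, 0]) cube([66, 66, 476]);
translate([388, 287, 257]) cube([1774, 29, 137]);
translate([388, 1760, 257]) cube([1774, 29, 137]);
translate([322, 353, 257]) cube([29, 1370, 137]);
translate([2199, 353, 257]) cube([29, 1370, 137]);
translate([480, 287, 394]) cube([76, 1502, 15]);
translate([648, 287, 394]) cube([76, 1502, 15]);
translate([816, 287, 394]) cube([76, 1502, 15]);
translate([984, 287, 394]) cube([76, 1502, 15]);
translate([1152, 287, 394]) cube([76, 1502, 15]);
translate([1320, 287, 394]) cube([76, 1502, 15]);
translate([1488, 287, 394]) cube([76, 1502, 15]);
translate([1656, 287, 394]) cube([76, 1502, 15]);
translate([1824, 287, 394]) cube([76, 1502, 15]);
translate([1992, 287, 394]) cube([76, 1502, 15]);


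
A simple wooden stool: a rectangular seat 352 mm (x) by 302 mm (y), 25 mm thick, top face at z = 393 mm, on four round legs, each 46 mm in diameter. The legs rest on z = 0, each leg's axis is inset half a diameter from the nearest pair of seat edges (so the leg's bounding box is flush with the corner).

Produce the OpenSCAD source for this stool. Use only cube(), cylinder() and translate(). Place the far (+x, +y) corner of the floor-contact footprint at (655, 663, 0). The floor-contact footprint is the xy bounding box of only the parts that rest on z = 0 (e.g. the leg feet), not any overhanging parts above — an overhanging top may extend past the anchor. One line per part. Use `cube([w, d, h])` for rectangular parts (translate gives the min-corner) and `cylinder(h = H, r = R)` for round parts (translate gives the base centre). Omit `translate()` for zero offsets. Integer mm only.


// leg_h = 393 - 25 = 368
translate([303, 361, 368]) cube([352, 302, 25]);
translate([326, 384, 0]) cylinder(h = 368, r = 23);
translate([632, 384, 0]) cylinder(h = 368, r = 23);
translate([326, 640, 0]) cylinder(h = 368, r = 23);
translate([632, 640, 0]) cylinder(h = 368, r = 23);


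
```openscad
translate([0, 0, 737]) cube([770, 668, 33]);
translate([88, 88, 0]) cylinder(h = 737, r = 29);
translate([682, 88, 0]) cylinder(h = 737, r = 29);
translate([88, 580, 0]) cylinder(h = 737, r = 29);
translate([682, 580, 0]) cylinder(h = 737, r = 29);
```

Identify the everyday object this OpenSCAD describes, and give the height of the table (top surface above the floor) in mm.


A table. The table height is 770 mm.

A 770×668×33 slab sits at z = 737 on four Ø58 mm round legs — a table. The top surface is at 737 + 33 = 770 mm.


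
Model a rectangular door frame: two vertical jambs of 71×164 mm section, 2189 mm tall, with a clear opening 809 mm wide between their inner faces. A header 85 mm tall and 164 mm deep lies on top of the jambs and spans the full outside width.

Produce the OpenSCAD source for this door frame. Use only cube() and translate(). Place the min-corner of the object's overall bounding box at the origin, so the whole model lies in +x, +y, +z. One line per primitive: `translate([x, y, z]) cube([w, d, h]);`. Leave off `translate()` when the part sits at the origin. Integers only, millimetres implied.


cube([71, 164, 2189]);
translate([880, 0, 0]) cube([71, 164, 2189]);
translate([0, 0, 2189]) cube([951, 164, 85]);


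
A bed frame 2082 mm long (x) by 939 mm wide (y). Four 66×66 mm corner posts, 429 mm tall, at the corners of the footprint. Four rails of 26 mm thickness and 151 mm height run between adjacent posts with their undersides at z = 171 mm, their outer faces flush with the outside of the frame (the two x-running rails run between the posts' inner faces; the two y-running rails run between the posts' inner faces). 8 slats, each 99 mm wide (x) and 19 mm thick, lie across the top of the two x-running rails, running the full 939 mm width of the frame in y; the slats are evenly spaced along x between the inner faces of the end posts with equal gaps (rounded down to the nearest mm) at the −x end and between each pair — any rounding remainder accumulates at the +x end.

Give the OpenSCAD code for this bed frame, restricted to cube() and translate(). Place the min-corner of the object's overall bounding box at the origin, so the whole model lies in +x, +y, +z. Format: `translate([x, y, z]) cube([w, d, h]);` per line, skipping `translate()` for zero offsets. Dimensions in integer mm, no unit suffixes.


// slat z = rail_z + rail_h = 171 + 151 = 322
// slat gap = ⌊(1950 − 8·99) / 9⌋ = 128
cube([66, 66, 429]);
translate([0, 873, 0]) cube([66, 66, 429]);
translate([2016, 0, 0]) cube([66, 66, 429]);
translate([2016, 873, 0]) cube([66, 66, 429]);
translate([66, 0, 171]) cube([1950, 26, 151]);
translate([66, 913, 171]) cube([1950, 26, 151]);
translate([0, 66, 171]) cube([26, 807, 151]);
translate([2056, 66, 171]) cube([26, 807, 151]);
translate([194, 0, 322]) cube([99, 939, 19]);
translate([421, 0, 322]) cube([99, 939, 19]);
translate([648, 0, 322]) cube([99, 939, 19]);
translate([875, 0, 322]) cube([99, 939, 19]);
translate([1102, 0, 322]) cube([99, 939, 19]);
translate([1329, 0, 322]) cube([99, 939, 19]);
translate([1556, 0, 322]) cube([99, 939, 19]);
translate([1783, 0, 322]) cube([99, 939, 19]);


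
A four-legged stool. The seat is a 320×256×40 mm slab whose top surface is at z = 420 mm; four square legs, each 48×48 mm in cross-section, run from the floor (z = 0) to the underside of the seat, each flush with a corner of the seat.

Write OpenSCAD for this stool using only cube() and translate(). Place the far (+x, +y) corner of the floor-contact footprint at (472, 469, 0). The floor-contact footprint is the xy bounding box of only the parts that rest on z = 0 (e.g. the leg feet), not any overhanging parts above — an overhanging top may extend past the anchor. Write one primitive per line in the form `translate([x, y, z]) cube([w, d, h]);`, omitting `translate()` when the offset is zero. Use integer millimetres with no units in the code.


translate([152, 213, 380]) cube([320, 256, 40]);
translate([152, 213, 0]) cube([48, 48, 380]);
translate([424, 213, 0]) cube([48, 48, 380]);
translate([152, 421, 0]) cube([48, 48, 380]);
translate([424, 421, 0]) cube([48, 48, 380]);


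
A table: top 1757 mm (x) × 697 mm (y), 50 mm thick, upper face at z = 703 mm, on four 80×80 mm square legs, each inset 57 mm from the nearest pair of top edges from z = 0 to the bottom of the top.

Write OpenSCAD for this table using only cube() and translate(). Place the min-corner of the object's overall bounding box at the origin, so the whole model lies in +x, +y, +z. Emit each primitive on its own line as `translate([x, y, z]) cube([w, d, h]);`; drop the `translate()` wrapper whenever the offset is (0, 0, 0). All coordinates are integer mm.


translate([0, 0, 653]) cube([1757, 697, 50]);
translate([57, 57, 0]) cube([80, 80, 653]);
translate([1620, 57, 0]) cube([80, 80, 653]);
translate([57, 560, 0]) cube([80, 80, 653]);
translate([1620, 560, 0]) cube([80, 80, 653]);


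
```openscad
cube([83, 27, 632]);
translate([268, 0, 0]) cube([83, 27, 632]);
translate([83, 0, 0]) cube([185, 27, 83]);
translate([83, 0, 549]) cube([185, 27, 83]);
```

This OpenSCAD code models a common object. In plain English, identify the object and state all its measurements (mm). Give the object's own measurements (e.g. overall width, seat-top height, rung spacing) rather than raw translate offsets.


A rectangular picture frame lying in the x–z plane (depth along y). The opening is 185 mm wide (x) by 466 mm tall (z), surrounded by a border 83 mm wide on all four sides. The frame is 27 mm deep and is made of two full-height vertical stiles with two horizontal rails fitted between them.


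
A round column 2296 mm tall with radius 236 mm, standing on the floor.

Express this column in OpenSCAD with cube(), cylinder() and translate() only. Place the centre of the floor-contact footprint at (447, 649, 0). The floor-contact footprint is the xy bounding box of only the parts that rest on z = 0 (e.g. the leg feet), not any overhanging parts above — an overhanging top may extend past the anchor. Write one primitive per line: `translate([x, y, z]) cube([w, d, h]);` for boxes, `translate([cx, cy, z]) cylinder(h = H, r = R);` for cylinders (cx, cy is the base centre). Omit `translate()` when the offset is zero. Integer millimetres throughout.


translate([447, 649, 0]) cylinder(h = 2296, r = 236);


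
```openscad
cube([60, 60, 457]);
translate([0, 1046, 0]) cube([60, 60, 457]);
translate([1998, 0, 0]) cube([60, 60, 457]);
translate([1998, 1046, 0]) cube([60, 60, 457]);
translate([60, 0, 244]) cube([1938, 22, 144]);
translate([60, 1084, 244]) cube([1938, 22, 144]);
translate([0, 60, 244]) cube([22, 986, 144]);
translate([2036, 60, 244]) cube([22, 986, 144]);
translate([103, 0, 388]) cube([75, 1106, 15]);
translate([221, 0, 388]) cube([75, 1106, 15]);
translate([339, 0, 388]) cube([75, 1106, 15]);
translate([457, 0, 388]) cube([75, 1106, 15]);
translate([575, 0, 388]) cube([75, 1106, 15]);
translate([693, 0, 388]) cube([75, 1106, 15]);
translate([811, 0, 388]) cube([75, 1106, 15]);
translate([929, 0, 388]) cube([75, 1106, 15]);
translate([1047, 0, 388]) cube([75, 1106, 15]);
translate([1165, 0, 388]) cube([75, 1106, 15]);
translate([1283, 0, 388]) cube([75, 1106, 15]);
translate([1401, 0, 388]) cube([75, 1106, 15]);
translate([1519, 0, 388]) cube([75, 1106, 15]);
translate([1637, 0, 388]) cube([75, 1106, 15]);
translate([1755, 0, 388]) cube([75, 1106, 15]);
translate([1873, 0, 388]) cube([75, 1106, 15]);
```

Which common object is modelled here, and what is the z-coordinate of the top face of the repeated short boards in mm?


A bed frame. The slat-top height is 403 mm.

Four posts, four rails, and a row of slats — a bed frame. Slats sit on the rails at z = 244 + 144 = 388; with slat thickness 15, the top is 403 mm.


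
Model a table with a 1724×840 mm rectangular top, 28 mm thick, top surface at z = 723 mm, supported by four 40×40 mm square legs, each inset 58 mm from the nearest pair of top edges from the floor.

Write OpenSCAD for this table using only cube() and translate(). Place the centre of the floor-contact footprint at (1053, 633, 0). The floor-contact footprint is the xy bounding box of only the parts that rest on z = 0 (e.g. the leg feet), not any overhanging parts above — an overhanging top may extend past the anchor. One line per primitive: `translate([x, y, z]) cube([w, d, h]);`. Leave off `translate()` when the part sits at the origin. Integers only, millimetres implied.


translate([191, 213, 695]) cube([1724, 840, 28]);
translate([249, 271, 0]) cube([40, 40, 695]);
translate([1817, 271, 0]) cube([40, 40, 695]);
translate([249, 955, 0]) cube([40, 40, 695]);
translate([1817, 955, 0]) cube([40, 40, 695]);


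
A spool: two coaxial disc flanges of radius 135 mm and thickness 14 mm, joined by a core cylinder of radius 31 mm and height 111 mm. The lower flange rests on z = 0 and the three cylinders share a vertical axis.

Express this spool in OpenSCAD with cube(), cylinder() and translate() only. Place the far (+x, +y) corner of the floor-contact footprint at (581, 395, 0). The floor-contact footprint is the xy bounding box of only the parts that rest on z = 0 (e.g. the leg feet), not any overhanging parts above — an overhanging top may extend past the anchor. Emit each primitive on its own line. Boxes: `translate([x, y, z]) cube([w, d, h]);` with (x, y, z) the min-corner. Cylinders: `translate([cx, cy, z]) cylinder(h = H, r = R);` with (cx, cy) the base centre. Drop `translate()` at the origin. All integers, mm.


translate([446, 260, 0]) cylinder(h = 14, r = 135);
translate([446, 260, 14]) cylinder(h = 111, r = 31);
translate([446, 260, 125]) cylinder(h = 14, r = 135);


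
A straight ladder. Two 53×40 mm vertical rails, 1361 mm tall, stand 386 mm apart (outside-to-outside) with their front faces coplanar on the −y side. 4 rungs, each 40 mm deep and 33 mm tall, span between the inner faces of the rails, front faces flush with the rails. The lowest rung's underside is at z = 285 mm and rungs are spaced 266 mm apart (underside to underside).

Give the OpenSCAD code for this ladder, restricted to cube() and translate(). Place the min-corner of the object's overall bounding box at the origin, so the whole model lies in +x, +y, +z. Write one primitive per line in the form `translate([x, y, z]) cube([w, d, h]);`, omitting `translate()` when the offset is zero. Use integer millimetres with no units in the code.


cube([53, 40, 1361]);
translate([333, 0, 0]) cube([53, 40, 1361]);
translate([53, 0, 285]) cube([280, 40, 33]);
translate([53, 0, 551]) cube([280, 40, 33]);
translate([53, 0, 817]) cube([280, 40, 33]);
translate([53, 0, 1083]) cube([280, 40, 33]);


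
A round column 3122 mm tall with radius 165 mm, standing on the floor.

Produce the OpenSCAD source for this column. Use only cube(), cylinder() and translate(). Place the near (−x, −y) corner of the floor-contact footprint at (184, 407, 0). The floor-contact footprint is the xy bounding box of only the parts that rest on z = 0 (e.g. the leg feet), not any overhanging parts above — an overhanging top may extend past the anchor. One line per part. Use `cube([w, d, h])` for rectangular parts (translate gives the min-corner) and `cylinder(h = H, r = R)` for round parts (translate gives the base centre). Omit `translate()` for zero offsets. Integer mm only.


translate([349, 572, 0]) cylinder(h = 3122, r = 165);


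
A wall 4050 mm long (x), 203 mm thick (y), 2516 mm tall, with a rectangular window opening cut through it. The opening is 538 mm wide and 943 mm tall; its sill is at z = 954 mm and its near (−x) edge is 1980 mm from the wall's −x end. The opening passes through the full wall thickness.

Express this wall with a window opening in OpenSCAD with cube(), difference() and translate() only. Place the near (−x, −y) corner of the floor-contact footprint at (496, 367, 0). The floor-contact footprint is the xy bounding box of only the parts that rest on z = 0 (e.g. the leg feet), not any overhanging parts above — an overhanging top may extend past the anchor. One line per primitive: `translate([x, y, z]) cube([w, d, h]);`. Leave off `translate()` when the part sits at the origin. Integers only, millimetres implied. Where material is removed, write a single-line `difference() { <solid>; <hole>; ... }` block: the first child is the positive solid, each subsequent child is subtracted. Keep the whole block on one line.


difference() { translate([496, 367, 0]) cube([4050, 203, 2516]); translate([2476, 367, 954]) cube([538, 203, 943]); }


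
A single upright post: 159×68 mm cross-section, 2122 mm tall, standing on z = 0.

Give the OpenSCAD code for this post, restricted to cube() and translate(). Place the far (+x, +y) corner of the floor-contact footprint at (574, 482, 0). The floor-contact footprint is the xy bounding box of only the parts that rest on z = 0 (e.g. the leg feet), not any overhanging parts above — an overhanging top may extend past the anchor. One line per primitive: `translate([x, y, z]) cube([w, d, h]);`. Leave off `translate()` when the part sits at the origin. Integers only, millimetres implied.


translate([415, 414, 0]) cube([159, 68, 2122]);


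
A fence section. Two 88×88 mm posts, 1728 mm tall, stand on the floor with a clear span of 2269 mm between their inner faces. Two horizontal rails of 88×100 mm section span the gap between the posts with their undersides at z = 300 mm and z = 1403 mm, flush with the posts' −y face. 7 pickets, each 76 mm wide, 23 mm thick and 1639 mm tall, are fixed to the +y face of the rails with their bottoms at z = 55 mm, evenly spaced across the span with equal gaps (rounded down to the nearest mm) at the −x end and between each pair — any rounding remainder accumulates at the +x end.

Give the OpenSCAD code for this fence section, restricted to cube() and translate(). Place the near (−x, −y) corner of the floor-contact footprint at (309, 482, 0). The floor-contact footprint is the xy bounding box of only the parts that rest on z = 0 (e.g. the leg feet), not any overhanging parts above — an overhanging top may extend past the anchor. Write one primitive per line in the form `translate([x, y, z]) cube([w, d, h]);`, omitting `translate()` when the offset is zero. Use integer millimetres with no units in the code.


translate([309, 482, 0]) cube([88, 88, 1728]);
translate([2666, 482, 0]) cube([88, 88, 1728]);
translate([397, 482, 300]) cube([2269, 88, 100]);
translate([397, 482, 1403]) cube([2269, 88, 100]);
translate([614, 570, 55]) cube([76, 23, 1639]);
translate([907, 570, 55]) cube([76, 23, 1639]);
translate([1200, 570, 55]) cube([76, 23, 1639]);
translate([1493, 570, 55]) cube([76, 23, 1639]);
translate([1786, 570, 55]) cube([76, 23, 1639]);
translate([2079, 570, 55]) cube([76, 23, 1639]);
translate([2372, 570, 55]) cube([76, 23, 1639]);


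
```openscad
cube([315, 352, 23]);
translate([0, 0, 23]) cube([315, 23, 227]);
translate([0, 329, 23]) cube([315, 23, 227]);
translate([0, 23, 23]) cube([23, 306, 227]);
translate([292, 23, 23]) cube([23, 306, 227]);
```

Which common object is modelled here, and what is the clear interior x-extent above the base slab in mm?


An open box. The internal width is 269 mm.

A 315×352 base slab with four walls standing on it — an open box. The base is 315 mm wide and the walls are 23 mm thick, so the internal width is 315 − 2 × 23 = 269 mm.


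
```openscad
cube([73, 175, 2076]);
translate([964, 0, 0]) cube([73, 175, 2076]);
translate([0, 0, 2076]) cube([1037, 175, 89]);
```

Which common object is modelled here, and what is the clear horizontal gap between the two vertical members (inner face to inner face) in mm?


A door frame. The clear opening width is 891 mm.

Two 2076 mm tall posts with a header on top — a door frame. The left jamb is 73 mm wide at x = 0; the right jamb starts at x = 964. The clear opening is 964 − 73 = 891 mm.


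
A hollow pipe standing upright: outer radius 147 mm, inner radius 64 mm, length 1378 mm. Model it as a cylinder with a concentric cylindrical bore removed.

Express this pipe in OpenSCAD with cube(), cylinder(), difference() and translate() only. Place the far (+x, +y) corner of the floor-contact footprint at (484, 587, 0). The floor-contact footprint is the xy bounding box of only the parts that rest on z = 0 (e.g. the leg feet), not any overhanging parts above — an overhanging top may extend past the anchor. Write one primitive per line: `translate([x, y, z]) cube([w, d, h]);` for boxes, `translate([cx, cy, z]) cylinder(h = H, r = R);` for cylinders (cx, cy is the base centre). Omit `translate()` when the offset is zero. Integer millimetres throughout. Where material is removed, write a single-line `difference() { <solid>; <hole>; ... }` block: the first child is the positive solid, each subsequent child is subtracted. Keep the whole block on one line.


difference() { translate([337, 440, 0]) cylinder(h = 1378, r = 147); translate([337, 440, 0]) cylinder(h = 1378, r = 64); }


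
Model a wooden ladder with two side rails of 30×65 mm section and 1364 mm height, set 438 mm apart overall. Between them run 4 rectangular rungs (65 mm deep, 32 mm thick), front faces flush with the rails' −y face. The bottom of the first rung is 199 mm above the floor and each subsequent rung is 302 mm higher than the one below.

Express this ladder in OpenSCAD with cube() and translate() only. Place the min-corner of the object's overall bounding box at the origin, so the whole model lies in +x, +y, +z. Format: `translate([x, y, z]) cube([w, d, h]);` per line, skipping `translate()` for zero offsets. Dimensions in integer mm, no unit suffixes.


cube([30, 65, 1364]);
translate([408, 0, 0]) cube([30, 65, 1364]);
translate([30, 0, 199]) cube([378, 65, 32]);
translate([30, 0, 501]) cube([378, 65, 32]);
translate([30, 0, 803]) cube([378, 65, 32]);
translate([30, 0, 1105]) cube([378, 65, 32]);


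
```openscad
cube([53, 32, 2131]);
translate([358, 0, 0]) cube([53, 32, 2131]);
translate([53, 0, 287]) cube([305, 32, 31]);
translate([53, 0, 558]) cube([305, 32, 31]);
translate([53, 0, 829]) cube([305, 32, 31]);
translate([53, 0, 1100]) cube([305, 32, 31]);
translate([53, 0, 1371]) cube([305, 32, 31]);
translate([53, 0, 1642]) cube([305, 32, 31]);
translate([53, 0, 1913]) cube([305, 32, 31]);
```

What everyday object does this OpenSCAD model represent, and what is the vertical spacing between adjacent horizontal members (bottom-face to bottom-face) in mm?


A ladder. The rung spacing is 271 mm.

Two tall 53×32 posts with 7 short bars between them — a ladder. Adjacent rungs sit at z = 287 and z = 558, so the spacing is 558 − 287 = 271 mm.


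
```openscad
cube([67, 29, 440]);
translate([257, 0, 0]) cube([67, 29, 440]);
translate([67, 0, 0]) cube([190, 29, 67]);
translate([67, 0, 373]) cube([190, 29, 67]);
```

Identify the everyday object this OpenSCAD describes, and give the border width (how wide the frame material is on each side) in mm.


A picture frame. The border width is 67 mm.

Four thin pieces enclosing a rectangular opening — a picture frame. The two full-height stiles are 440 mm tall; the top rail sits at z = 373 and is 67 mm tall, so the border above the opening is 440 − 373 = 67 mm, matching the stile x-width.


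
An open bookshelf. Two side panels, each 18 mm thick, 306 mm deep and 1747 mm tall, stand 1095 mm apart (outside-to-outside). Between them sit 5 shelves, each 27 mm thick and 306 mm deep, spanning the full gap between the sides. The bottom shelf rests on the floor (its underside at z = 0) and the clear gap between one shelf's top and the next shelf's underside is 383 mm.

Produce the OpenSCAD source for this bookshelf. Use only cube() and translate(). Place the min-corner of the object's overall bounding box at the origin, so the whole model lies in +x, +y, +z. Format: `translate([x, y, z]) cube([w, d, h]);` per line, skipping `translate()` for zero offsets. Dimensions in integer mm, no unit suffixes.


cube([18, 306, 1747]);
translate([1077, 0, 0]) cube([18, 306, 1747]);
translate([18, 0, 0]) cube([1059, 306, 27]);
translate([18, 0, 410]) cube([1059, 306, 27]);
translate([18, 0, 820]) cube([1059, 306, 27]);
translate([18, 0, 1230]) cube([1059, 306, 27]);
translate([18, 0, 1640]) cube([1059, 306, 27]);


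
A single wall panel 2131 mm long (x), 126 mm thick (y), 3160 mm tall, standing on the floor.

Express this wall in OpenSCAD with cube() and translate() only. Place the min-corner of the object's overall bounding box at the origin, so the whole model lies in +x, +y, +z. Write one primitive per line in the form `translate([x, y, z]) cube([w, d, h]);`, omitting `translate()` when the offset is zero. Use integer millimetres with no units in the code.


cube([2131, 126, 3160]);


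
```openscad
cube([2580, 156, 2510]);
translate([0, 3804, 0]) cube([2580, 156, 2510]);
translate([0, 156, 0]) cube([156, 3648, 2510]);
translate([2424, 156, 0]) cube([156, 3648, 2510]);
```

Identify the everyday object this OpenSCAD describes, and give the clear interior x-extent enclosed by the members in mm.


A house (or room) frame. The interior width is 2268 mm.

Four 2510 mm walls enclosing a rectangle with no floor or roof — a room or house frame. Outside width is 2580 mm and wall thickness is 156 mm, so the interior width is 2580 − 2 × 156 = 2268 mm.


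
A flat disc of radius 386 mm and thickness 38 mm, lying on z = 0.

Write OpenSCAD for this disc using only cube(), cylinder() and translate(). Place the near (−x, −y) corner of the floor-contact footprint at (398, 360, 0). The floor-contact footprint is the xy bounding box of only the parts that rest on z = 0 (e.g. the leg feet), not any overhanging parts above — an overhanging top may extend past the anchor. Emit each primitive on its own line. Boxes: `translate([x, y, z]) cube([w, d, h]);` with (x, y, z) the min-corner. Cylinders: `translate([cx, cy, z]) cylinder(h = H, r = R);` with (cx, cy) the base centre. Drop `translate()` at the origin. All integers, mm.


translate([784, 746, 0]) cylinder(h = 38, r = 386);


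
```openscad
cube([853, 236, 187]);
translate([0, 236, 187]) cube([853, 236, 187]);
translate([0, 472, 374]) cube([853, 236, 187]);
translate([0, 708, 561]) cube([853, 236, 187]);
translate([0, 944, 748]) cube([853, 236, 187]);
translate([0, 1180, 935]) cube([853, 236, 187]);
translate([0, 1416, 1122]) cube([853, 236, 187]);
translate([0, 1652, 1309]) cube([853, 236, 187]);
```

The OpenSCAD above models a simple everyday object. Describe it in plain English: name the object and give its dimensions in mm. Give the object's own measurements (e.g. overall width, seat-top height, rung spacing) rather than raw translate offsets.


A straight staircase of 8 solid steps. Each step is 853 mm wide (x), 236 mm deep (y, the going) and 187 mm tall (the rise). The first step rests on the floor; each subsequent step sits one going further in +y and one rise higher in +z, directly behind and above the previous step with no overlap.
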